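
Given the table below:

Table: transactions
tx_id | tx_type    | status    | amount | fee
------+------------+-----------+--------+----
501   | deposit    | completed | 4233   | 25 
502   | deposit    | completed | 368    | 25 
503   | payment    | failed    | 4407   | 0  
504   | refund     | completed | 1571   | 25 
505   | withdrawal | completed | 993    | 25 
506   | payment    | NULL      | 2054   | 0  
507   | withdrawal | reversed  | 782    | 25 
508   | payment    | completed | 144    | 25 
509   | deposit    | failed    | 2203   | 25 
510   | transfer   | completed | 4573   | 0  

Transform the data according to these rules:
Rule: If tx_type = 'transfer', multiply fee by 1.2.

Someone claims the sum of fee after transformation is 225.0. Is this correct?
No, the correct result is 175.0.

Step 1: Calculate the correct sum after transformation
Step 2: Apply multiplier 1.2 to records where tx_type = 'transfer'
Step 3: Correct result = 175.0
Step 4: Claimed result = 225.0
Step 5: 175.0 ≠ 225.0
Conclusion: The claimed result is incorrect. The correct answer is 175.0.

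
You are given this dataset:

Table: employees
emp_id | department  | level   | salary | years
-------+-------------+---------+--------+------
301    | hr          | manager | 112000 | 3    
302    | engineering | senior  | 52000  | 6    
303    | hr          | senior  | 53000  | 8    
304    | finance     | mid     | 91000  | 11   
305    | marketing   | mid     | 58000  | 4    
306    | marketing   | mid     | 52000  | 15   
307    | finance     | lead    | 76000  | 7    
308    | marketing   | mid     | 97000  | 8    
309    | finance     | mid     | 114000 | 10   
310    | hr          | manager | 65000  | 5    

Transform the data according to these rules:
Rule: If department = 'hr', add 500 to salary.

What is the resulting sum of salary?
771500

Step 1: Count records where department = 'hr': 3
Step 2: Total bonus added: 3 × 500 = 1500
Step 3: Original sum of salary: 770000
Step 4: Final sum = 770000 + 1500 = 771500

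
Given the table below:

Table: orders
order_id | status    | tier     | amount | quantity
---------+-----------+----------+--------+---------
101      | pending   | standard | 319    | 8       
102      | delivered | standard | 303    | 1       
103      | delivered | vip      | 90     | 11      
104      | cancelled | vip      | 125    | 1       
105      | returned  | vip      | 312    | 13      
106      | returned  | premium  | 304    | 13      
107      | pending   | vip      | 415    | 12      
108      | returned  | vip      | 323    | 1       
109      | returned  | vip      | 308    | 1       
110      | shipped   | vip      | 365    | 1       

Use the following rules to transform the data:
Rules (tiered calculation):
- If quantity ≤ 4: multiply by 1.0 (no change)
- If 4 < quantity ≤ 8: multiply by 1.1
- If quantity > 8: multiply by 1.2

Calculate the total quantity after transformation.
72.6

Step 1: Tier 1 (quantity ≤ 4): 5 records, sum = 5 × 1.0 = 5.0
Step 2: Tier 2 (4 < quantity ≤ 8): 1 records, sum = 8 × 1.1 = 8.8
Step 3: Tier 3 (quantity > 8): 4 records, sum = 49 × 1.2 = 58.8
Step 4: Final sum = 5.0 + 8.8 + 58.8 = 72.6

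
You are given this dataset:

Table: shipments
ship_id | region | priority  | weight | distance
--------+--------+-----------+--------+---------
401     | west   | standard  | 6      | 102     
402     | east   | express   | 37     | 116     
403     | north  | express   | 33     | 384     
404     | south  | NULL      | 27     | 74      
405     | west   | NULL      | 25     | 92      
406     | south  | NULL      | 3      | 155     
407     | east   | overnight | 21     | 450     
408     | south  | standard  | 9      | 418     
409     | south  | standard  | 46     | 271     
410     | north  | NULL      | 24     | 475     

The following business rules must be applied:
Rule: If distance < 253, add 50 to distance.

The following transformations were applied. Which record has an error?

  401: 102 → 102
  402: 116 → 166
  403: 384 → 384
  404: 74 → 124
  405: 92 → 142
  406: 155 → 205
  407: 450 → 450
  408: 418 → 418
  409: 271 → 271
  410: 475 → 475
Record 401 has an error. The correct transformed value should be 152, not 102.

Step 1: Check each record against the rule
Step 2: Record 401 has distance = 102
Step 3: Since 102 < 253, the bonus should have been applied
Step 4: Correct value = 152, but claimed value = 102
Conclusion: Record 401 has the error.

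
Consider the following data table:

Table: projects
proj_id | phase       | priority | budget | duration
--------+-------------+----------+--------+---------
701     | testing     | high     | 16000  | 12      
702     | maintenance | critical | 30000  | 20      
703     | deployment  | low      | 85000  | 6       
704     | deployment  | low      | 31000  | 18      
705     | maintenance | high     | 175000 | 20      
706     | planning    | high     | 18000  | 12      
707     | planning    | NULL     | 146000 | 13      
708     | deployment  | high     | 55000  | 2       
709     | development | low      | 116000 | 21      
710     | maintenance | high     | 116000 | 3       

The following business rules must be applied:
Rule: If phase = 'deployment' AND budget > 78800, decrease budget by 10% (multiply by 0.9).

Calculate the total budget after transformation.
779500.0

Step 1: Find records where phase = 'deployment' AND budget > 78800
Step 2: 1 records match, summing to 85000
Step 3: After multiplier: 85000 × 0.9 = 76500.0
Step 4: Unaffected records sum: 703000
Step 5: Final sum = 76500.0 + 703000 = 779500.0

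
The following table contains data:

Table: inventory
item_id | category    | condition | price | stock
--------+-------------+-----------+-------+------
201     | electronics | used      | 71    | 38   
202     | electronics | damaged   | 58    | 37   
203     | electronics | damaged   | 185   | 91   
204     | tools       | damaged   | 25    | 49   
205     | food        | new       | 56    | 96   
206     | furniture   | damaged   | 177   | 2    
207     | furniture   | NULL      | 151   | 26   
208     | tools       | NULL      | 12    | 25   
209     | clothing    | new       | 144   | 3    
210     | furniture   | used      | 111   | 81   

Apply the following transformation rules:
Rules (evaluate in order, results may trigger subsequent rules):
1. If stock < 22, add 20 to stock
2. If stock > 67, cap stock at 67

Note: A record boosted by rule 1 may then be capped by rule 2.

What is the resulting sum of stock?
421

Step 1: Apply rule 1 to records with stock < 22
  - 2 records get bonus of 20
  - Of these, 0 records then exceed 67 and get capped
Step 2: Apply rule 2 to records with stock > 67
  - 3 records (original) are capped
Step 3: Calculate final sum = 421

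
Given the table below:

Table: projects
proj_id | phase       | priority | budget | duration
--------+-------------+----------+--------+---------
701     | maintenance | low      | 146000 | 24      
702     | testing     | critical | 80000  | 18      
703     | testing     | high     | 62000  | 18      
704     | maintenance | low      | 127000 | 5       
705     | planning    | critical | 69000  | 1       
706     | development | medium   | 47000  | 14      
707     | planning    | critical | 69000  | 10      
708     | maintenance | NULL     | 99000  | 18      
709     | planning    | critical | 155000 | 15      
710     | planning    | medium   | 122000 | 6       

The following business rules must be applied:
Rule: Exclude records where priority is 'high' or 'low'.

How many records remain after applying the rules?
7

Step 1: Count records to exclude
  - 1 (high) + 2 (low) = 3 records
Step 2: Total records: 10
Step 3: Remaining = 10 - 3 = 7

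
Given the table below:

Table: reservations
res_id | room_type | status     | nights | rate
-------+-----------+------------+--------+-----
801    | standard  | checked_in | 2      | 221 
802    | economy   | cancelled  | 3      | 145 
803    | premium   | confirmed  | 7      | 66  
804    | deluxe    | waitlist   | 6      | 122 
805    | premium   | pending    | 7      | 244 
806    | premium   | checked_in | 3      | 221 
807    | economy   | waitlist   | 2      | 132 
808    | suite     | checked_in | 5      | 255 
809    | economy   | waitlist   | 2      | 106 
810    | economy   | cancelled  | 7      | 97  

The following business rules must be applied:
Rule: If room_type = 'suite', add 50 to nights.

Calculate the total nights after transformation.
94

Step 1: Count records where room_type = 'suite': 1
Step 2: Total bonus added: 1 × 50 = 50
Step 3: Original sum of nights: 44
Step 4: Final sum = 44 + 50 = 94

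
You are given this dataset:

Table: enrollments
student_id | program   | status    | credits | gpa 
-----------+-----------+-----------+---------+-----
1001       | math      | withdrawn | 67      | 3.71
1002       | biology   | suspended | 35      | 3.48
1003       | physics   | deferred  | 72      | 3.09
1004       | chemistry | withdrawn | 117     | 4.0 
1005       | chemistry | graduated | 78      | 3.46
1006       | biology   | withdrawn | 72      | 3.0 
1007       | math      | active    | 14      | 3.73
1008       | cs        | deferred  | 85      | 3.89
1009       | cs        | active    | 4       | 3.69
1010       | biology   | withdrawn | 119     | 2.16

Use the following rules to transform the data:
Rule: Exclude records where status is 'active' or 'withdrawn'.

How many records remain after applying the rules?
4

Step 1: Count records to exclude
  - 2 (active) + 4 (withdrawn) = 6 records
Step 2: Total records: 10
Step 3: Remaining = 10 - 6 = 4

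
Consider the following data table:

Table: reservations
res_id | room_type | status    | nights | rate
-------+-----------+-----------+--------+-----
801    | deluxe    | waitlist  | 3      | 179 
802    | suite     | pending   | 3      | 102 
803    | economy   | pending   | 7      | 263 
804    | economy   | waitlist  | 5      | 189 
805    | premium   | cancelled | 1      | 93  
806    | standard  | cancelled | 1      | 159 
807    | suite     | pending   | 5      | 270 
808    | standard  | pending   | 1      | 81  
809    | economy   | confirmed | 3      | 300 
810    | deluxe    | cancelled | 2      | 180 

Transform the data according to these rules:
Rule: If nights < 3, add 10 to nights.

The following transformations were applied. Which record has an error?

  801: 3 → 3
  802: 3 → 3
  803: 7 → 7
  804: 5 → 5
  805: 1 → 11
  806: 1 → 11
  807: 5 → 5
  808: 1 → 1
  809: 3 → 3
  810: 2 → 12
Record 808 has an error. The correct transformed value should be 11, not 1.

Step 1: Check each record against the rule
Step 2: Record 808 has nights = 1
Step 3: Since 1 < 3, the bonus should have been applied
Step 4: Correct value = 11, but claimed value = 1
Conclusion: Record 808 has the error.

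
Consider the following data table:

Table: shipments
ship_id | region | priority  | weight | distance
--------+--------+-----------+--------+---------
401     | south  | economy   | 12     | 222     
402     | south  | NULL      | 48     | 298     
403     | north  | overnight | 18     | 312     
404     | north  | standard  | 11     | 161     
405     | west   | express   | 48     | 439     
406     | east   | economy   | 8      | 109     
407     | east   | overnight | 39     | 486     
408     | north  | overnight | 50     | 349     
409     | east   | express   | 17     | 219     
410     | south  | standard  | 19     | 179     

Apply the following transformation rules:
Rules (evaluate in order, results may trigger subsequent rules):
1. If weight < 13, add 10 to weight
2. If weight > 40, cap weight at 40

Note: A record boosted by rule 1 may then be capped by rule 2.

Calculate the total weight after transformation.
274

Step 1: Apply rule 1 to records with weight < 13
  - 3 records get bonus of 10
  - Of these, 0 records then exceed 40 and get capped
Step 2: Apply rule 2 to records with weight > 40
  - 3 records (original) are capped
Step 3: Calculate final sum = 274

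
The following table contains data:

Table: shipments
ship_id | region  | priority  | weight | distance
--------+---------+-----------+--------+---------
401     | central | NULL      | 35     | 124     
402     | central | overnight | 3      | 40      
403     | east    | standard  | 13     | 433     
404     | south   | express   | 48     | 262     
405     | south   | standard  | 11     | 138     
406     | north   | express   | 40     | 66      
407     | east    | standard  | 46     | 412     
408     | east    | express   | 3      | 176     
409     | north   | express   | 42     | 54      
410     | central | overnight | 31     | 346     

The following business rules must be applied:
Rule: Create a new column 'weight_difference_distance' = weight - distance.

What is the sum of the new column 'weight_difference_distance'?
-1779

Step 1: For each record, compute weight - distance
Example calculations:
  35 - 124 = -89
  3 - 40 = -37
  13 - 433 = -420
  ...
Step 2: Sum all derived values
Step 3: Total = -1779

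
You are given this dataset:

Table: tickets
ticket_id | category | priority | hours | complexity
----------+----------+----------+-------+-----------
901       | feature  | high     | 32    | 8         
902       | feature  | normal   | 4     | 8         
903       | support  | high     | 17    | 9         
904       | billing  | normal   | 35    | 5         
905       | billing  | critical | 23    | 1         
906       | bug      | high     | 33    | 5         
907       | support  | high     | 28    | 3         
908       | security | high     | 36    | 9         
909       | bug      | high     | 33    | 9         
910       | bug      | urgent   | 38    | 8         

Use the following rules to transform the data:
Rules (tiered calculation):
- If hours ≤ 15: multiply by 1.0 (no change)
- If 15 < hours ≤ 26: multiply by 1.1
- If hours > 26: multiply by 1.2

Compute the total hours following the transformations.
330.0

Step 1: Tier 1 (hours ≤ 15): 1 records, sum = 4 × 1.0 = 4.0
Step 2: Tier 2 (15 < hours ≤ 26): 2 records, sum = 40 × 1.1 = 44.0
Step 3: Tier 3 (hours > 26): 7 records, sum = 235 × 1.2 = 282.0
Step 4: Final sum = 4.0 + 44.0 + 282.0 = 330.0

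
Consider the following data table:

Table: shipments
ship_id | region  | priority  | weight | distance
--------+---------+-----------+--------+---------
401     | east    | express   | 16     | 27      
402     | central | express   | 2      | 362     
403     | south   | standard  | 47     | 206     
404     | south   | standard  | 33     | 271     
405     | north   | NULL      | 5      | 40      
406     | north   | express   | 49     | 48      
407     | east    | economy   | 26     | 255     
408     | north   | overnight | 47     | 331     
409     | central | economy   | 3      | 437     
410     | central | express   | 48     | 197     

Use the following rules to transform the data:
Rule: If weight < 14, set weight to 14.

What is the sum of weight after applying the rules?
308

Step 1: 3 records have weight < 14
Step 2: These records originally summed to 10
Step 3: After setting to minimum: 3 × 14 = 42
Step 4: Unaffected records sum: 266
Step 5: Final sum = 42 + 266 = 308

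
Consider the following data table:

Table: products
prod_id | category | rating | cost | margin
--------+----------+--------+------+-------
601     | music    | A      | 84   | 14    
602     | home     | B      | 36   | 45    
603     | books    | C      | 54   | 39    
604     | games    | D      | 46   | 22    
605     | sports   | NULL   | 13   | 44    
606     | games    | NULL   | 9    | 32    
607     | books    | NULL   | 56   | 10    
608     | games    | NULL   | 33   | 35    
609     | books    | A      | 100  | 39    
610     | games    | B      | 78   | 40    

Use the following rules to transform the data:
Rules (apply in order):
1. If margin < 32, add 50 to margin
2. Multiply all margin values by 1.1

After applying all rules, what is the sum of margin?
517.0

Step 1: Apply Rule 1 - Add 50 to records with margin < 32
  - 3 records affected: 46 + (3 × 50) = 196
  - Unaffected records: 274
  - Sum after Rule 1: 470
Step 2: Apply Rule 2 - Multiply all by 1.1
  - 470 × 1.1 = 517.0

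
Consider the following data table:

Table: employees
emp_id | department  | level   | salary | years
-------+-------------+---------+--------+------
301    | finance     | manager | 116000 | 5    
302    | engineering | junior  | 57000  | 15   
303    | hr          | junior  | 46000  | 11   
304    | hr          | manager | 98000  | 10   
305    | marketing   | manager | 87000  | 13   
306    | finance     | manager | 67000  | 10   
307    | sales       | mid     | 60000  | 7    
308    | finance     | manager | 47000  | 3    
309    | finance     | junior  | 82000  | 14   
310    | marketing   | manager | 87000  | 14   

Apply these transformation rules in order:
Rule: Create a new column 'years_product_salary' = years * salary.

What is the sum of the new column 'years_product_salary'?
7649000

Step 1: For each record, compute years * salary
Example calculations:
  5 * 116000 = 580000
  15 * 57000 = 855000
  11 * 46000 = 506000
  ...
Step 2: Sum all derived values
Step 3: Total = 7649000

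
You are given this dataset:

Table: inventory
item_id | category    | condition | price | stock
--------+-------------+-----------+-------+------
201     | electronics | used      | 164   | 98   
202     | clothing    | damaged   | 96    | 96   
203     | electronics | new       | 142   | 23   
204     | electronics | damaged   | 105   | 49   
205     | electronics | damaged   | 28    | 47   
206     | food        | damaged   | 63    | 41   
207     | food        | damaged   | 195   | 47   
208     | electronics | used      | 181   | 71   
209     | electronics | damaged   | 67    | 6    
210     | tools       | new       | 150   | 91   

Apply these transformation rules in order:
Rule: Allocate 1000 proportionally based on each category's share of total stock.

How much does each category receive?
clothing: 168.72, electronics: 516.7, food: 154.66, tools: 159.93

Step 1: Calculate total stock = 569
Step 2: Calculate each category's proportion:
  clothing: 96/569 = 16.87% → 168.72
  electronics: 294/569 = 51.67% → 516.7
  food: 88/569 = 15.47% → 154.66
  tools: 91/569 = 15.99% → 159.93
Step 3: Verify: sum of allocations ≈ 1000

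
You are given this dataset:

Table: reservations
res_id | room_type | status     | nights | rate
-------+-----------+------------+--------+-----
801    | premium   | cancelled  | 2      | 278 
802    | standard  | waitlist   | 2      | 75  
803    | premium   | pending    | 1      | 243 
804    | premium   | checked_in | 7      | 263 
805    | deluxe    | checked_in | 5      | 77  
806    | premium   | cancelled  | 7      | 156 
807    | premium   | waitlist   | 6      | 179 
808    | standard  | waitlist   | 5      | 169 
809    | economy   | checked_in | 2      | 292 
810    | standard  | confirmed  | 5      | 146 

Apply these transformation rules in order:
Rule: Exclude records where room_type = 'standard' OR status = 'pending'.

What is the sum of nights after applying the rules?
29

Step 1: Find records where room_type = 'standard' OR status = 'pending'
Step 2: 4 records match, summing to 13
Step 3: Original sum: 42
Step 4: Remaining sum = 42 - 13 = 29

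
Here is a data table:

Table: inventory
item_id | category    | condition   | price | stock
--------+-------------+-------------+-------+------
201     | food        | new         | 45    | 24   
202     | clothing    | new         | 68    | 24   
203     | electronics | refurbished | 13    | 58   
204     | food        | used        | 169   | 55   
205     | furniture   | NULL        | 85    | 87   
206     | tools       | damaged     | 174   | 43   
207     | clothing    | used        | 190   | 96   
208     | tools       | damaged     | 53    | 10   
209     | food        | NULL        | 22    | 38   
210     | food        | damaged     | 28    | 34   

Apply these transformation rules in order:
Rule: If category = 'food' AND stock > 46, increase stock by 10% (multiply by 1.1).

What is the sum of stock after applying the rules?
474.5

Step 1: Find records where category = 'food' AND stock > 46
Step 2: 1 records match, summing to 55
Step 3: After multiplier: 55 × 1.1 = 60.5
Step 4: Unaffected records sum: 414
Step 5: Final sum = 60.5 + 414 = 474.5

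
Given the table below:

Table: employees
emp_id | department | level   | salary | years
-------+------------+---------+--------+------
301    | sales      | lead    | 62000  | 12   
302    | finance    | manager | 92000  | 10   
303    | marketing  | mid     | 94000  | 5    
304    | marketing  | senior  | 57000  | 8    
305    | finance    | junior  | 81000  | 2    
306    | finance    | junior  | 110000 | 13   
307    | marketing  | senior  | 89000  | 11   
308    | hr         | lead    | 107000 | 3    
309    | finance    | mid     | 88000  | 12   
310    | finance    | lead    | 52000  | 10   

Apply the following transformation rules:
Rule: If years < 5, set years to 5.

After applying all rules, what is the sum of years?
91

Step 1: 2 records have years < 5
Step 2: These records originally summed to 5
Step 3: After setting to minimum: 2 × 5 = 10
Step 4: Unaffected records sum: 81
Step 5: Final sum = 10 + 81 = 91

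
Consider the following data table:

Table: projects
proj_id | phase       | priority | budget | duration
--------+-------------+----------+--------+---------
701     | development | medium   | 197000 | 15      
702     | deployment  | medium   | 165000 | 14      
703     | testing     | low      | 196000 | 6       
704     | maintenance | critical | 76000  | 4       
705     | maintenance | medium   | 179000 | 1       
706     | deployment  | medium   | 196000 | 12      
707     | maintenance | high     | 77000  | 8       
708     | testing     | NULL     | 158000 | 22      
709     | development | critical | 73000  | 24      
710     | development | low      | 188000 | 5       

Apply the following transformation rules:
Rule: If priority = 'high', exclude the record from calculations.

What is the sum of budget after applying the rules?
1428000

Step 1: Identify records where priority = 'high'
Step 2: The excluded records sum to 77000
Step 3: Original total budget = 1505000
Step 4: Remaining total = 1505000 - 77000 = 1428000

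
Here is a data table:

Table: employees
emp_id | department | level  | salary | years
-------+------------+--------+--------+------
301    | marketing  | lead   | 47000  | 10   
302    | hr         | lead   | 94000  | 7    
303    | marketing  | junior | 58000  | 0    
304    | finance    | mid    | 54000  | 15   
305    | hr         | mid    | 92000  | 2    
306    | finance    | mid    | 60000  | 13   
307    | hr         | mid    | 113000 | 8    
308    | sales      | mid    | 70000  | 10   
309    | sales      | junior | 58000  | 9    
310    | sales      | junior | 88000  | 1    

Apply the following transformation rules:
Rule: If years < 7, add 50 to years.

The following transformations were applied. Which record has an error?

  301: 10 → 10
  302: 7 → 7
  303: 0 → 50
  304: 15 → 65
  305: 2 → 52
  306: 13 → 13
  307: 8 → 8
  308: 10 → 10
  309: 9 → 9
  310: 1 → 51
Record 304 has an error. The correct transformed value should be 15, not 65.

Step 1: Check each record against the rule
Step 2: Record 304 has years = 15
Step 3: Since 15 >= 7, the bonus should not have been applied
Step 4: Correct value = 15, but claimed value = 65
Conclusion: Record 304 has the error.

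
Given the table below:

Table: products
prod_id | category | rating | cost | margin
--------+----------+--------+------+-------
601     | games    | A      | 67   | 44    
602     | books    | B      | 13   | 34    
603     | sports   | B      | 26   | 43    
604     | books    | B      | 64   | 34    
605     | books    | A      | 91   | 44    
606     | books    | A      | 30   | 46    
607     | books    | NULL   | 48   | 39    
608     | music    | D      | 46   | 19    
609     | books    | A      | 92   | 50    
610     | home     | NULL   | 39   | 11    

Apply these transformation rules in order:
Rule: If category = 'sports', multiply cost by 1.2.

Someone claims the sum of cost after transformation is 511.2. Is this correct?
No, the correct result is 521.2.

Step 1: Calculate the correct sum after transformation
Step 2: Apply multiplier 1.2 to records where category = 'sports'
Step 3: Correct result = 521.2
Step 4: Claimed result = 511.2
Step 5: 521.2 ≠ 511.2
Conclusion: The claimed result is incorrect. The correct answer is 521.2.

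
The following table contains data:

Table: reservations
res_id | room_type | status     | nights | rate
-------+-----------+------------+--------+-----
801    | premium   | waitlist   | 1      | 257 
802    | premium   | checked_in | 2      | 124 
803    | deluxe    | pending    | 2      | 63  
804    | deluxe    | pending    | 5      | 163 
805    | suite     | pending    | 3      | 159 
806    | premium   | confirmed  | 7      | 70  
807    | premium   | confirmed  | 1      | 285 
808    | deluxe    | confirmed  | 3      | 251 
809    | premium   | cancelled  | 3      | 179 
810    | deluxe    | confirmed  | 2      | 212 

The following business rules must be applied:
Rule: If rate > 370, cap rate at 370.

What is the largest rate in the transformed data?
285

Step 1: Original maximum rate = 285
Step 2: Check cap of 370 against maximum
Step 3: No records exceed the cap (max 285 <= cap 370), so no capping applies
Step 4: Maximum after transformation = 285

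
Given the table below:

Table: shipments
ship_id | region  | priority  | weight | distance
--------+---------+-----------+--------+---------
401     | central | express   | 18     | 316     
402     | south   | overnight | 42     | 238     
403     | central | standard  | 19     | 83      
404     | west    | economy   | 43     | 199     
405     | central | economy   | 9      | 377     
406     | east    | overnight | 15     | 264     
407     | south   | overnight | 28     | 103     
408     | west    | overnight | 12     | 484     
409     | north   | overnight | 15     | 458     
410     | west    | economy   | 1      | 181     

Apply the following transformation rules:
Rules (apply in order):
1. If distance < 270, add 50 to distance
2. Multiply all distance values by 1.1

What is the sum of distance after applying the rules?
3303.3

Step 1: Apply Rule 1 - Add 50 to records with distance < 270
  - 6 records affected: 1068 + (6 × 50) = 1368
  - Unaffected records: 1635
  - Sum after Rule 1: 3003
Step 2: Apply Rule 2 - Multiply all by 1.1
  - 3003 × 1.1 = 3303.3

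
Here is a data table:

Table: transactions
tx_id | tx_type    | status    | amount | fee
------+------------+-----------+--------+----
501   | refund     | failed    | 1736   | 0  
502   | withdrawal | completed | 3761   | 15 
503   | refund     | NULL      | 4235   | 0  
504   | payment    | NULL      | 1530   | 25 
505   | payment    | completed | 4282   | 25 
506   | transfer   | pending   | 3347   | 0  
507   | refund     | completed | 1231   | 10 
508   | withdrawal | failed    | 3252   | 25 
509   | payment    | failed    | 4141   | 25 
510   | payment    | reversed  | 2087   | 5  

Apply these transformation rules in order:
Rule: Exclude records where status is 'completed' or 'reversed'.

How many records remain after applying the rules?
6

Step 1: Count records to exclude
  - 3 (completed) + 1 (reversed) = 4 records
Step 2: Total records: 10
Step 3: Remaining = 10 - 4 = 6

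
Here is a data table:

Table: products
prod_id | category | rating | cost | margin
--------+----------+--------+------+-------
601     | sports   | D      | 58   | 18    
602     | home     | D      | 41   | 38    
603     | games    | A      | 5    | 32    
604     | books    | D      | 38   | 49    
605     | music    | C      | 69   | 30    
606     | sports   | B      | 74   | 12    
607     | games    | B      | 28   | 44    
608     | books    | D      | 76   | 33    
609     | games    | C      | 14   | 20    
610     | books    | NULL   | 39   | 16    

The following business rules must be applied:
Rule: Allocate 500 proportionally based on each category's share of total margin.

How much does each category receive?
books: 167.81, games: 164.38, home: 65.07, music: 51.37, sports: 51.37

Step 1: Calculate total margin = 292
Step 2: Calculate each category's proportion:
  books: 98/292 = 33.56% → 167.81
  games: 96/292 = 32.88% → 164.38
  home: 38/292 = 13.01% → 65.07
  music: 30/292 = 10.27% → 51.37
  sports: 30/292 = 10.27% → 51.37
Step 3: Verify: sum of allocations ≈ 500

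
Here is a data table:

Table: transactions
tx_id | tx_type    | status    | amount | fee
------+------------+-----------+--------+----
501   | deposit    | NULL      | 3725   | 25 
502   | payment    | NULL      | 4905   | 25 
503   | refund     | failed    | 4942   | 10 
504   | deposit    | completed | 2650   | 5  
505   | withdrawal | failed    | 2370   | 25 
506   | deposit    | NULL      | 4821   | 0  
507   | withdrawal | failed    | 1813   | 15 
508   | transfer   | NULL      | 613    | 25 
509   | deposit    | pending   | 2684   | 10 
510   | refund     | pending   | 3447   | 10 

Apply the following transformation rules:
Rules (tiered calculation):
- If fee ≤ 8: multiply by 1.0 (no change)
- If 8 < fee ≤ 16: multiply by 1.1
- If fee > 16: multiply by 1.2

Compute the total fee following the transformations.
174.5

Step 1: Tier 1 (fee ≤ 8): 2 records, sum = 5 × 1.0 = 5.0
Step 2: Tier 2 (8 < fee ≤ 16): 4 records, sum = 45 × 1.1 = 49.5
Step 3: Tier 3 (fee > 16): 4 records, sum = 100 × 1.2 = 120.0
Step 4: Final sum = 5.0 + 49.5 + 120.0 = 174.5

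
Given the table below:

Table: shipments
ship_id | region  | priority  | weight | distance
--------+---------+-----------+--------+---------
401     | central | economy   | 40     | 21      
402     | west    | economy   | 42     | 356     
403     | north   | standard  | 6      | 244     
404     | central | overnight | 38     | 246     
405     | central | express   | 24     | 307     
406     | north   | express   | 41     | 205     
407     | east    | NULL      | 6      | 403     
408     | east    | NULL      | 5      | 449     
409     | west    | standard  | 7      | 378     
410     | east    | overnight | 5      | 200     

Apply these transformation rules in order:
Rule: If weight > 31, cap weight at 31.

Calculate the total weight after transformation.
177

Step 1: 4 records have weight > 31
Step 2: These records originally summed to 161
Step 3: After capping: 4 × 31 = 124
Step 4: Unaffected records sum: 53
Step 5: Final sum = 124 + 53 = 177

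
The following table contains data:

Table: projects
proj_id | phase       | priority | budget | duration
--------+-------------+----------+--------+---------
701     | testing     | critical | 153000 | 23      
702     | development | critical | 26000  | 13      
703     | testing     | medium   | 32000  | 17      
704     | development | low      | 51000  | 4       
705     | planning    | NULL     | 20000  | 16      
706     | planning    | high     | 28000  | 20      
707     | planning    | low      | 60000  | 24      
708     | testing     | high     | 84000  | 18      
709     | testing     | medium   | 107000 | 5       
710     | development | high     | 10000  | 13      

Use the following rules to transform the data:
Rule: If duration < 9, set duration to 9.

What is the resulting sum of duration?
162

Step 1: 2 records have duration < 9
Step 2: These records originally summed to 9
Step 3: After setting to minimum: 2 × 9 = 18
Step 4: Unaffected records sum: 144
Step 5: Final sum = 18 + 144 = 162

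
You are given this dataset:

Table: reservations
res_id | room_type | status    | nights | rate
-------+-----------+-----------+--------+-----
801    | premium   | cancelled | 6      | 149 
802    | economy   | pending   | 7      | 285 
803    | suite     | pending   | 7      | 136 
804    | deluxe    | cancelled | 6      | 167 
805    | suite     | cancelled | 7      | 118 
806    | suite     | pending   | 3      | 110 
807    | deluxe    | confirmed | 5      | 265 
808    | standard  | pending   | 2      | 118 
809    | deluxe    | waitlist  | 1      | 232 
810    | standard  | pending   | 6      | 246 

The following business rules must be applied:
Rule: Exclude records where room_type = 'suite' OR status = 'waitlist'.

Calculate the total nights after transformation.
32

Step 1: Find records where room_type = 'suite' OR status = 'waitlist'
Step 2: 4 records match, summing to 18
Step 3: Original sum: 50
Step 4: Remaining sum = 50 - 18 = 32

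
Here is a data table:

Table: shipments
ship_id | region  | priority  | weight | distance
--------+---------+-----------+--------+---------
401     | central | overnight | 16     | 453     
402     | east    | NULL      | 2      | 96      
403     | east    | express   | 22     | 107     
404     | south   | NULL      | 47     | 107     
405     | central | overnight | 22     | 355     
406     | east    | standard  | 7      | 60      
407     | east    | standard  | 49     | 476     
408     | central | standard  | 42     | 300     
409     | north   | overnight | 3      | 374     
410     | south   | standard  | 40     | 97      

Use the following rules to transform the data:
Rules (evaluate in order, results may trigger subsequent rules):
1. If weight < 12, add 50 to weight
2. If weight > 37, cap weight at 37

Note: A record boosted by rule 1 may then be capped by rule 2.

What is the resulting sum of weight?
319

Step 1: Apply rule 1 to records with weight < 12
  - 3 records get bonus of 50
  - Of these, 3 records then exceed 37 and get capped
Step 2: Apply rule 2 to records with weight > 37
  - 4 records (original) are capped
Step 3: Calculate final sum = 319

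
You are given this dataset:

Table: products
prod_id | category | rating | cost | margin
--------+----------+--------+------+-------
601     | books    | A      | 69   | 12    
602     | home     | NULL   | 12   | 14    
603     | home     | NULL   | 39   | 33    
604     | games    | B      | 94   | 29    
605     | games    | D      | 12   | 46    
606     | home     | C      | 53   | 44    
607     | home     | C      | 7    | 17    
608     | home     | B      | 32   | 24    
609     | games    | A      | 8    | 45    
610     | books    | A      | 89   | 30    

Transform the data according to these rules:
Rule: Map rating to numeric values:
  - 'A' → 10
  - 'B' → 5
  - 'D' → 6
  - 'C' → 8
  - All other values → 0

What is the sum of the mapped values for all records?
62

Step 1: Apply mapping to each record
Step 2: Count by status:
  'A': 3 records × 10 = 30
  'B': 2 records × 5 = 10
  'D': 1 records × 6 = 6
  'C': 2 records × 8 = 16
Step 3: Sum all mapped values = 62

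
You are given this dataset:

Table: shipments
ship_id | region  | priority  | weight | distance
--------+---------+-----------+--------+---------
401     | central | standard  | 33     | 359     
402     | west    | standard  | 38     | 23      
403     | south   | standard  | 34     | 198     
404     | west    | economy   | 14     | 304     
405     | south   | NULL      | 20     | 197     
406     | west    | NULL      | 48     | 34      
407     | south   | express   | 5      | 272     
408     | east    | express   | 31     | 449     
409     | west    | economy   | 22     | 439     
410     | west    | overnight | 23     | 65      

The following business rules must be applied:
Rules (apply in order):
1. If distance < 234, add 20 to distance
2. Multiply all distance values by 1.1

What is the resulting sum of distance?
2684.0

Step 1: Apply Rule 1 - Add 20 to records with distance < 234
  - 5 records affected: 517 + (5 × 20) = 617
  - Unaffected records: 1823
  - Sum after Rule 1: 2440
Step 2: Apply Rule 2 - Multiply all by 1.1
  - 2440 × 1.1 = 2684.0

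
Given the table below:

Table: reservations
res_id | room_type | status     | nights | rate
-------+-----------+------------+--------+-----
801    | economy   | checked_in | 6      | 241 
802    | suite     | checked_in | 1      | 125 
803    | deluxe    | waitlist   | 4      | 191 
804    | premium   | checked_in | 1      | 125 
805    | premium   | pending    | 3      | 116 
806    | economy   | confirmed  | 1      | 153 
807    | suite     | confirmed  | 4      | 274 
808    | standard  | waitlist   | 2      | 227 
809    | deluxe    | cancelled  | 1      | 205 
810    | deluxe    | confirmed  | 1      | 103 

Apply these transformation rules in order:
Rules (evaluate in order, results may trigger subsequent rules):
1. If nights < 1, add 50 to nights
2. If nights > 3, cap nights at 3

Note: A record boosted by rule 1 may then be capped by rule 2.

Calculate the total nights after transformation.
19

Step 1: Apply rule 1 to records with nights < 1
  - 0 records get bonus of 50
  - Of these, 0 records then exceed 3 and get capped
Step 2: Apply rule 2 to records with nights > 3
  - 3 records (original) are capped
Step 3: Calculate final sum = 19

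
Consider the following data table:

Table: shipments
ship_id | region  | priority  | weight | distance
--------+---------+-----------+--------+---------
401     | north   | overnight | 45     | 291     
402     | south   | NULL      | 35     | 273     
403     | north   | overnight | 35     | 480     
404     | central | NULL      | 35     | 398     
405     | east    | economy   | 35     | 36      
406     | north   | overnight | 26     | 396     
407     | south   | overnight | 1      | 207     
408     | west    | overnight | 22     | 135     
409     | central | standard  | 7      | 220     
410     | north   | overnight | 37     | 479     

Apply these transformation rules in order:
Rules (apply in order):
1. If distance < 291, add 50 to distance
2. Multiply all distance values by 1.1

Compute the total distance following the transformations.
3481.5

Step 1: Apply Rule 1 - Add 50 to records with distance < 291
  - 5 records affected: 871 + (5 × 50) = 1121
  - Unaffected records: 2044
  - Sum after Rule 1: 3165
Step 2: Apply Rule 2 - Multiply all by 1.1
  - 3165 × 1.1 = 3481.5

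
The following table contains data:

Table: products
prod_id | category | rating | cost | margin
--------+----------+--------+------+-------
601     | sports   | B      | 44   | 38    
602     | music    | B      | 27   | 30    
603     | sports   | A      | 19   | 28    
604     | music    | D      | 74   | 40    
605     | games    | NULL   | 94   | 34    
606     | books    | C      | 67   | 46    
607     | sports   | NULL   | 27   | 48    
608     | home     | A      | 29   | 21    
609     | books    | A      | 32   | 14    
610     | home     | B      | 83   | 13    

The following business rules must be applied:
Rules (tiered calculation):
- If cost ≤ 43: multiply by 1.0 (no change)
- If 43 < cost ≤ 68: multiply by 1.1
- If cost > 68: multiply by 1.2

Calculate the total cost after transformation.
557.3

Step 1: Tier 1 (cost ≤ 43): 5 records, sum = 134 × 1.0 = 134.0
Step 2: Tier 2 (43 < cost ≤ 68): 2 records, sum = 111 × 1.1 = 122.1
Step 3: Tier 3 (cost > 68): 3 records, sum = 251 × 1.2 = 301.2
Step 4: Final sum = 134.0 + 122.1 + 301.2 = 557.3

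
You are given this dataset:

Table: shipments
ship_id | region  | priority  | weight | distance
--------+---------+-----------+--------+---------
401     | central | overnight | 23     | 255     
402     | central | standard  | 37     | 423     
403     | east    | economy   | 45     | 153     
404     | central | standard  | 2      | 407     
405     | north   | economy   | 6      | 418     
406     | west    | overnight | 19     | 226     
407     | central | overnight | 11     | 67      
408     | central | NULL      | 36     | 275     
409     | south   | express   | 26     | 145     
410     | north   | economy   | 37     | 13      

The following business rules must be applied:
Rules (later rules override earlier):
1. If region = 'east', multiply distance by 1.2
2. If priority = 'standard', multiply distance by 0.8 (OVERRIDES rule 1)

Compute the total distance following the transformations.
2246.6

Step 1: Rule 2 takes priority for records with priority = 'standard'
  - 2 records: 830 × 0.8 = 664.0
Step 2: Rule 1 applies to remaining records with region = 'east'
  - 1 records: 153 × 1.2 = 183.6
Step 3: Other records unchanged: 1399
Step 4: Final sum = 664.0 + 183.6 + 1399 = 2246.6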